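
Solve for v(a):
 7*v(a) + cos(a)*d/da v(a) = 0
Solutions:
 v(a) = C1*sqrt(sin(a) - 1)*(sin(a)^3 - 3*sin(a)^2 + 3*sin(a) - 1)/(sqrt(sin(a) + 1)*(sin(a)^3 + 3*sin(a)^2 + 3*sin(a) + 1))


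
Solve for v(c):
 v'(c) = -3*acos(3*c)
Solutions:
 v(c) = C1 - 3*c*acos(3*c) + sqrt(1 - 9*c^2)


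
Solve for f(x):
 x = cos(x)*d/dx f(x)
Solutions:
 f(x) = C1 + Integral(x/cos(x), x)


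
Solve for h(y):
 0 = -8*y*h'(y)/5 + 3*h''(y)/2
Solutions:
 h(y) = C1 + C2*erfi(2*sqrt(30)*y/15)


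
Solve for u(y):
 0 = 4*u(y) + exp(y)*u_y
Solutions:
 u(y) = C1*exp(4*exp(-y))


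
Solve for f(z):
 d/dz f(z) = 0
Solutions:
 f(z) = C1


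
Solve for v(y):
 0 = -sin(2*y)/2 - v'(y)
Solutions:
 v(y) = C1 + cos(2*y)/4


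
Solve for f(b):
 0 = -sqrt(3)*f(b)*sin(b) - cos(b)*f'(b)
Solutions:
 f(b) = C1*cos(b)^(sqrt(3))


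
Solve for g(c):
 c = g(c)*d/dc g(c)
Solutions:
 g(c) = -sqrt(C1 + c^2)
 g(c) = sqrt(C1 + c^2)


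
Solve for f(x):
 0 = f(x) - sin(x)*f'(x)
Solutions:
 f(x) = C1*sqrt(cos(x) - 1)/sqrt(cos(x) + 1)


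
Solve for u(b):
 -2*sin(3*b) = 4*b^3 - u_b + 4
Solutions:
 u(b) = C1 + b^4 + 4*b - 2*cos(3*b)/3


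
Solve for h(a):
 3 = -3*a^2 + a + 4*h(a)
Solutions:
 h(a) = 3*a^2/4 - a/4 + 3/4


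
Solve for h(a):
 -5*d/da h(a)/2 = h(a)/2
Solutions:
 h(a) = C1*exp(-a/5)


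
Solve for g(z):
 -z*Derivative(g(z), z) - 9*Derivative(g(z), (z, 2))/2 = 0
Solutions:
 g(z) = C1 + C2*erf(z/3)


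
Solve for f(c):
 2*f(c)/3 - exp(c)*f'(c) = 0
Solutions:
 f(c) = C1*exp(-2*exp(-c)/3)


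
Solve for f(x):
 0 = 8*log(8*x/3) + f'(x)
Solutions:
 f(x) = C1 - 8*x*log(x) + x*log(6561/16777216) + 8*x


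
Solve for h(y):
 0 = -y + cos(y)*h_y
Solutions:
 h(y) = C1 + Integral(y/cos(y), y)


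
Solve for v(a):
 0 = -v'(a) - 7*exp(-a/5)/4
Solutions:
 v(a) = C1 + 35*exp(-a/5)/4


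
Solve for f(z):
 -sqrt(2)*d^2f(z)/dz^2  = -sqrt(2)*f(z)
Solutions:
 f(z) = C1*exp(-z) + C2*exp(z)


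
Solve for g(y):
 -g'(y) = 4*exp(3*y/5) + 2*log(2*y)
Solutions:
 g(y) = C1 - 2*y*log(y) + 2*y*(1 - log(2)) - 20*exp(3*y/5)/3


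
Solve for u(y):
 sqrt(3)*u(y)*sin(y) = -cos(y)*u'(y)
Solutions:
 u(y) = C1*cos(y)^(sqrt(3))


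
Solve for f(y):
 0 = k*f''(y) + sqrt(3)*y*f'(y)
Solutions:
 f(y) = C1 + C2*sqrt(k)*erf(sqrt(2)*3^(1/4)*y*sqrt(1/k)/2)


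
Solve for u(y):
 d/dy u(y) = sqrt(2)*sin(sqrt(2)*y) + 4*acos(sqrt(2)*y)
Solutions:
 u(y) = C1 + 4*y*acos(sqrt(2)*y) - 2*sqrt(2)*sqrt(1 - 2*y^2) - cos(sqrt(2)*y)


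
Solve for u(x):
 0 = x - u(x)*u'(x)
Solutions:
 u(x) = -sqrt(C1 + x^2)
 u(x) = sqrt(C1 + x^2)


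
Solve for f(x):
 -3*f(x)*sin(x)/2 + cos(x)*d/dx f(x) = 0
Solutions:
 f(x) = C1/cos(x)^(3/2)


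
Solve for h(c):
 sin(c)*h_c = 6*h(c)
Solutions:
 h(c) = C1*(cos(c)^3 - 3*cos(c)^2 + 3*cos(c) - 1)/(cos(c)^3 + 3*cos(c)^2 + 3*cos(c) + 1)


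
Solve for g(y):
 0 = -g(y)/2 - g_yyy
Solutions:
 g(y) = C3*exp(-2^(2/3)*y/2) + (C1*sin(2^(2/3)*sqrt(3)*y/4) + C2*cos(2^(2/3)*sqrt(3)*y/4))*exp(2^(2/3)*y/4)


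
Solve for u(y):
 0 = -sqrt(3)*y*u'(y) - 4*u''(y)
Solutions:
 u(y) = C1 + C2*erf(sqrt(2)*3^(1/4)*y/4)


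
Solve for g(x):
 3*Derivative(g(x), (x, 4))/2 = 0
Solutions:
 g(x) = C1 + C2*x + C3*x^2 + C4*x^3


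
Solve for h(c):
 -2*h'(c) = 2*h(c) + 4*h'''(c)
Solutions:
 h(c) = C1*exp(-6^(1/3)*c*(-(9 + sqrt(87))^(1/3) + 6^(1/3)/(9 + sqrt(87))^(1/3))/12)*sin(2^(1/3)*3^(1/6)*c*(3*2^(1/3)/(9 + sqrt(87))^(1/3) + 3^(2/3)*(9 + sqrt(87))^(1/3))/12) + C2*exp(-6^(1/3)*c*(-(9 + sqrt(87))^(1/3) + 6^(1/3)/(9 + sqrt(87))^(1/3))/12)*cos(2^(1/3)*3^(1/6)*c*(3*2^(1/3)/(9 + sqrt(87))^(1/3) + 3^(2/3)*(9 + sqrt(87))^(1/3))/12) + C3*exp(6^(1/3)*c*(-(9 + sqrt(87))^(1/3) + 6^(1/3)/(9 + sqrt(87))^(1/3))/6)


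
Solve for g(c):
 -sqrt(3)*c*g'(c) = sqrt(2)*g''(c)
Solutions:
 g(c) = C1 + C2*erf(6^(1/4)*c/2)


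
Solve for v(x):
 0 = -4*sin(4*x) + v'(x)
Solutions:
 v(x) = C1 - cos(4*x)


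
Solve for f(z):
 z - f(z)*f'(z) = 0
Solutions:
 f(z) = -sqrt(C1 + z^2)
 f(z) = sqrt(C1 + z^2)


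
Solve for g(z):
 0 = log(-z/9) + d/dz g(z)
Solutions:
 g(z) = C1 - z*log(-z) + z*(1 + 2*log(3))


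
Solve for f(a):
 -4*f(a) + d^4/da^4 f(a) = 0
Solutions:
 f(a) = C1*exp(-sqrt(2)*a) + C2*exp(sqrt(2)*a) + C3*sin(sqrt(2)*a) + C4*cos(sqrt(2)*a)


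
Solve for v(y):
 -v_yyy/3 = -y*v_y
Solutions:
 v(y) = C1 + Integral(C2*airyai(3^(1/3)*y) + C3*airybi(3^(1/3)*y), y)


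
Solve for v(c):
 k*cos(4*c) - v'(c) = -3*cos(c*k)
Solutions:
 v(c) = C1 + k*sin(4*c)/4 + 3*sin(c*k)/k


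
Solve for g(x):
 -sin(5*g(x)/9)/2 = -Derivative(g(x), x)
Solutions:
 -x/2 + 9*log(cos(5*g(x)/9) - 1)/10 - 9*log(cos(5*g(x)/9) + 1)/10 = C1


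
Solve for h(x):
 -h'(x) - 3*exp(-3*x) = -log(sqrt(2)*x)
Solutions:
 h(x) = C1 + x*log(x) + x*(-1 + log(2)/2) + exp(-3*x)


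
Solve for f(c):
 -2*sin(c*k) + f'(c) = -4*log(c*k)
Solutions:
 f(c) = C1 - 4*c*log(c*k) + 4*c + 2*Piecewise((-cos(c*k)/k, Ne(k, 0)), (0, True))


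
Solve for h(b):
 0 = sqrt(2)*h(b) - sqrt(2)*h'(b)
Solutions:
 h(b) = C1*exp(b)


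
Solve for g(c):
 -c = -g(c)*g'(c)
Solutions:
 g(c) = -sqrt(C1 + c^2)
 g(c) = sqrt(C1 + c^2)


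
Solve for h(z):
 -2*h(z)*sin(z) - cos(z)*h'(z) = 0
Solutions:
 h(z) = C1*cos(z)^2


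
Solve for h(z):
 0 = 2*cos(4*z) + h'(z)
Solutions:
 h(z) = C1 - sin(4*z)/2


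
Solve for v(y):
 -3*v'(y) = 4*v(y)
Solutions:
 v(y) = C1*exp(-4*y/3)


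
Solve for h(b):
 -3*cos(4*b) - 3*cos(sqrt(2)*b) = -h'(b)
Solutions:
 h(b) = C1 + 3*sin(4*b)/4 + 3*sqrt(2)*sin(sqrt(2)*b)/2


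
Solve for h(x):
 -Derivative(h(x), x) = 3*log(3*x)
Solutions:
 h(x) = C1 - 3*x*log(x) - x*log(27) + 3*x


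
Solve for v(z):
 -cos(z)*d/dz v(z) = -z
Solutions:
 v(z) = C1 + Integral(z/cos(z), z)


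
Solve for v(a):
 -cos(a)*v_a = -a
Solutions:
 v(a) = C1 + Integral(a/cos(a), a)


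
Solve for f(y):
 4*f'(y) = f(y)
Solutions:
 f(y) = C1*exp(y/4)


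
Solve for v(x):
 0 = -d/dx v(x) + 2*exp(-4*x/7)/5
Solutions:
 v(x) = C1 - 7*exp(-4*x/7)/10


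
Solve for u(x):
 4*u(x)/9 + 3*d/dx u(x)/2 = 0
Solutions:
 u(x) = C1*exp(-8*x/27)


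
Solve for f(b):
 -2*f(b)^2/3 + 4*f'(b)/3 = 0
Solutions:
 f(b) = -2/(C1 + b)


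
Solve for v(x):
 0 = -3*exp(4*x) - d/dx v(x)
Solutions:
 v(x) = C1 - 3*exp(4*x)/4


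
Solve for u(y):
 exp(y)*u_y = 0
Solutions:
 u(y) = C1


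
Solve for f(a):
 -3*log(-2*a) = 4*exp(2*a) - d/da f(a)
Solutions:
 f(a) = C1 + 3*a*log(-a) + 3*a*(-1 + log(2)) + 2*exp(2*a)


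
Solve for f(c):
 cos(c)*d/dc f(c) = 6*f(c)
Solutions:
 f(c) = C1*(sin(c)^3 + 3*sin(c)^2 + 3*sin(c) + 1)/(sin(c)^3 - 3*sin(c)^2 + 3*sin(c) - 1)


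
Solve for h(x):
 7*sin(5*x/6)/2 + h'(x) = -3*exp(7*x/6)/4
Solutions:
 h(x) = C1 - 9*exp(7*x/6)/14 + 21*cos(5*x/6)/5


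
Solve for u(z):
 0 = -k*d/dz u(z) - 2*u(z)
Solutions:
 u(z) = C1*exp(-2*z/k)


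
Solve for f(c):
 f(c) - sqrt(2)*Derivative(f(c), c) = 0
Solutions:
 f(c) = C1*exp(sqrt(2)*c/2)


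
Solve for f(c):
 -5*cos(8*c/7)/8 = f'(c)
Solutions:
 f(c) = C1 - 35*sin(8*c/7)/64


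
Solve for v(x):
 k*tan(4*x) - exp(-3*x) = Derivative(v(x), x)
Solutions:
 v(x) = C1 + k*log(tan(4*x)^2 + 1)/8 + exp(-3*x)/3


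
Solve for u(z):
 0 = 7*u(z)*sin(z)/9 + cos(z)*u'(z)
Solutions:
 u(z) = C1*cos(z)^(7/9)


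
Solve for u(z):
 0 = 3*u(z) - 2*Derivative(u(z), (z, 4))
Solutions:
 u(z) = C1*exp(-2^(3/4)*3^(1/4)*z/2) + C2*exp(2^(3/4)*3^(1/4)*z/2) + C3*sin(2^(3/4)*3^(1/4)*z/2) + C4*cos(2^(3/4)*3^(1/4)*z/2)


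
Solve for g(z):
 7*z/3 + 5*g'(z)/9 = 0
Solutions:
 g(z) = C1 - 21*z^2/10


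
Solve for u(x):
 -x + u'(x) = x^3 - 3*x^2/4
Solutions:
 u(x) = C1 + x^4/4 - x^3/4 + x^2/2


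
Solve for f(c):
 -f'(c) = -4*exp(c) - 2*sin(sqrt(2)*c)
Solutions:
 f(c) = C1 + 4*exp(c) - sqrt(2)*cos(sqrt(2)*c)


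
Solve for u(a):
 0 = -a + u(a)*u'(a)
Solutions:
 u(a) = -sqrt(C1 + a^2)
 u(a) = sqrt(C1 + a^2)


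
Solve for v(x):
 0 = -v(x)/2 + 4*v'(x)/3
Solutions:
 v(x) = C1*exp(3*x/8)


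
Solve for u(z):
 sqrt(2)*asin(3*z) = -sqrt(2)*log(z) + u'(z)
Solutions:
 u(z) = C1 + sqrt(2)*z*(log(z) - 1) + sqrt(2)*(z*asin(3*z) + sqrt(1 - 9*z^2)/3)


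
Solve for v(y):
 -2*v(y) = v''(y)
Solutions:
 v(y) = C1*sin(sqrt(2)*y) + C2*cos(sqrt(2)*y)


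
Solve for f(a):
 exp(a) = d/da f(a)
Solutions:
 f(a) = C1 + exp(a)


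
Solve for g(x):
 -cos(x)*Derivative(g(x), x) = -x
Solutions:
 g(x) = C1 + Integral(x/cos(x), x)


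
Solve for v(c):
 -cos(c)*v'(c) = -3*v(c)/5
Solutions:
 v(c) = C1*(sin(c) + 1)^(3/10)/(sin(c) - 1)^(3/10)


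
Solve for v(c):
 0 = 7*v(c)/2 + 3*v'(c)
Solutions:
 v(c) = C1*exp(-7*c/6)


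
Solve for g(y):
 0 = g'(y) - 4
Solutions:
 g(y) = C1 + 4*y


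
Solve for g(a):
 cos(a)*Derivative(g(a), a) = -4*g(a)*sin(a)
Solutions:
 g(a) = C1*cos(a)^4


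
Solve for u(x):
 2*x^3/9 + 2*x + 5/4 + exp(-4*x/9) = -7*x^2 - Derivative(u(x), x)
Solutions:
 u(x) = C1 - x^4/18 - 7*x^3/3 - x^2 - 5*x/4 + 9*exp(-4*x/9)/4


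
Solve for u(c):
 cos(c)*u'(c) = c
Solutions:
 u(c) = C1 + Integral(c/cos(c), c)


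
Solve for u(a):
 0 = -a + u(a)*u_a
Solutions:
 u(a) = -sqrt(C1 + a^2)
 u(a) = sqrt(C1 + a^2)


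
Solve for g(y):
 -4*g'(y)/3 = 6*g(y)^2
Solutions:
 g(y) = 2/(C1 + 9*y)


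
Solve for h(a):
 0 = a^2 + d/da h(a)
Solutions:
 h(a) = C1 - a^3/3


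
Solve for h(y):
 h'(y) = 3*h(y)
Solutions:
 h(y) = C1*exp(3*y)


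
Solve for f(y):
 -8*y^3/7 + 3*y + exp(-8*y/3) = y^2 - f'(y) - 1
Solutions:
 f(y) = C1 + 2*y^4/7 + y^3/3 - 3*y^2/2 - y + 3*exp(-8*y/3)/8


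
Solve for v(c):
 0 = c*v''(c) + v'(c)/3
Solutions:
 v(c) = C1 + C2*c^(2/3)


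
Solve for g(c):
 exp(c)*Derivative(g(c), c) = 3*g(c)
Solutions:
 g(c) = C1*exp(-3*exp(-c))


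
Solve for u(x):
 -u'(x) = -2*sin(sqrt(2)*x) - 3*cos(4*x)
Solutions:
 u(x) = C1 + 3*sin(4*x)/4 - sqrt(2)*cos(sqrt(2)*x)


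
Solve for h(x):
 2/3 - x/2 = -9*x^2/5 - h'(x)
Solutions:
 h(x) = C1 - 3*x^3/5 + x^2/4 - 2*x/3


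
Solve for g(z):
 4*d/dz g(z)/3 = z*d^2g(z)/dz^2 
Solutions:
 g(z) = C1 + C2*z^(7/3)


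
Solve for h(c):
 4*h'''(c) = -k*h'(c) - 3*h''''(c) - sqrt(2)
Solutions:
 h(c) = C1 + C2*exp(-c*(2^(2/3)*(243*k + sqrt((243*k + 128)^2 - 16384) + 128)^(1/3) + 8 + 32*2^(1/3)/(243*k + sqrt((243*k + 128)^2 - 16384) + 128)^(1/3))/18) + C3*exp(c*(2^(2/3)*(243*k + sqrt((243*k + 128)^2 - 16384) + 128)^(1/3) - 2^(2/3)*sqrt(3)*I*(243*k + sqrt((243*k + 128)^2 - 16384) + 128)^(1/3) - 16 - 128*2^(1/3)/((-1 + sqrt(3)*I)*(243*k + sqrt((243*k + 128)^2 - 16384) + 128)^(1/3)))/36) + C4*exp(c*(2^(2/3)*(243*k + sqrt((243*k + 128)^2 - 16384) + 128)^(1/3) + 2^(2/3)*sqrt(3)*I*(243*k + sqrt((243*k + 128)^2 - 16384) + 128)^(1/3) - 16 + 128*2^(1/3)/((1 + sqrt(3)*I)*(243*k + sqrt((243*k + 128)^2 - 16384) + 128)^(1/3)))/36) - sqrt(2)*c/k


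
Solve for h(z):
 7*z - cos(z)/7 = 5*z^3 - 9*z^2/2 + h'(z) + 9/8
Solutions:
 h(z) = C1 - 5*z^4/4 + 3*z^3/2 + 7*z^2/2 - 9*z/8 - sin(z)/7


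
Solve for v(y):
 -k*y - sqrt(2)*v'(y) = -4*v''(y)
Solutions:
 v(y) = C1 + C2*exp(sqrt(2)*y/4) - sqrt(2)*k*y^2/4 - 2*k*y


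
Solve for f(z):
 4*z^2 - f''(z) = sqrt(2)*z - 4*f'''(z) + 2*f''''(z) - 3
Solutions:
 f(z) = C1 + C2*z + C3*exp(z*(1 - sqrt(2)/2)) + C4*exp(z*(sqrt(2)/2 + 1)) + z^4/3 + z^3*(32 - sqrt(2))/6 + z^2*(115/2 - 2*sqrt(2))


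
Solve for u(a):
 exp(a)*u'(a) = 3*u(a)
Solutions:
 u(a) = C1*exp(-3*exp(-a))


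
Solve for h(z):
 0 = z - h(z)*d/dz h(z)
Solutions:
 h(z) = -sqrt(C1 + z^2)
 h(z) = sqrt(C1 + z^2)


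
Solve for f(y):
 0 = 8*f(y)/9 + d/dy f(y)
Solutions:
 f(y) = C1*exp(-8*y/9)


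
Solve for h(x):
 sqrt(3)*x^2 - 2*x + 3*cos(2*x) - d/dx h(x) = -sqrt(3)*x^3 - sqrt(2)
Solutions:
 h(x) = C1 + sqrt(3)*x^4/4 + sqrt(3)*x^3/3 - x^2 + sqrt(2)*x + 3*sin(2*x)/2


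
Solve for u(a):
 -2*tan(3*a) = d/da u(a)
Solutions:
 u(a) = C1 + 2*log(cos(3*a))/3


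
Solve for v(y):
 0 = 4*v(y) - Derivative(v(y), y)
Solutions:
 v(y) = C1*exp(4*y)


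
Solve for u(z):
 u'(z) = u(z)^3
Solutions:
 u(z) = -sqrt(2)*sqrt(-1/(C1 + z))/2
 u(z) = sqrt(2)*sqrt(-1/(C1 + z))/2


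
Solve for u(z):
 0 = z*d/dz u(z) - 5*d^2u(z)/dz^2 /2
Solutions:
 u(z) = C1 + C2*erfi(sqrt(5)*z/5)


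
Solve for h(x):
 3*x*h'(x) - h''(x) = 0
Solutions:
 h(x) = C1 + C2*erfi(sqrt(6)*x/2)


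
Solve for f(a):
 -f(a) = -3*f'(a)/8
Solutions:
 f(a) = C1*exp(8*a/3)


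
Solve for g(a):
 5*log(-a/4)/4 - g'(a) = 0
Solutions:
 g(a) = C1 + 5*a*log(-a)/4 + 5*a*(-2*log(2) - 1)/4


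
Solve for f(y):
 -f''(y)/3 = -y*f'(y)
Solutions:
 f(y) = C1 + C2*erfi(sqrt(6)*y/2)


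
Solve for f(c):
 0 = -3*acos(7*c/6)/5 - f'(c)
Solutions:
 f(c) = C1 - 3*c*acos(7*c/6)/5 + 3*sqrt(36 - 49*c^2)/35


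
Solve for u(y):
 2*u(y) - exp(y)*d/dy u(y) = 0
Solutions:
 u(y) = C1*exp(-2*exp(-y))


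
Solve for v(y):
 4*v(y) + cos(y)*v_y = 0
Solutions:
 v(y) = C1*(sin(y)^2 - 2*sin(y) + 1)/(sin(y)^2 + 2*sin(y) + 1)


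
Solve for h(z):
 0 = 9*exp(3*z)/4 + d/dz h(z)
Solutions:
 h(z) = C1 - 3*exp(3*z)/4


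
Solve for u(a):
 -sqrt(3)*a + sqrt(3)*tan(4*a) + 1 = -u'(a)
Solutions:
 u(a) = C1 + sqrt(3)*a^2/2 - a + sqrt(3)*log(cos(4*a))/4


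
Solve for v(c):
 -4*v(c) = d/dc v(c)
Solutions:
 v(c) = C1*exp(-4*c)


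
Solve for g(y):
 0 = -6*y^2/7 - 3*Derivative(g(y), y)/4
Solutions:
 g(y) = C1 - 8*y^3/21


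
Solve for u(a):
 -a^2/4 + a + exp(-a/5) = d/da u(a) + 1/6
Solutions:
 u(a) = C1 - a^3/12 + a^2/2 - a/6 - 5*exp(-a/5)


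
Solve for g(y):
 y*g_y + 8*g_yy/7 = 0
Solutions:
 g(y) = C1 + C2*erf(sqrt(7)*y/4)


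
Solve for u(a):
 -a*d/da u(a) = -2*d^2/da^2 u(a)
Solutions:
 u(a) = C1 + C2*erfi(a/2)


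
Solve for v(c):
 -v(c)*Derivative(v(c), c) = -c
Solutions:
 v(c) = -sqrt(C1 + c^2)
 v(c) = sqrt(C1 + c^2)


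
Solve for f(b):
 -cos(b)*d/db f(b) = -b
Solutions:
 f(b) = C1 + Integral(b/cos(b), b)


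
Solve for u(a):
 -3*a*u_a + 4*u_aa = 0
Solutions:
 u(a) = C1 + C2*erfi(sqrt(6)*a/4)


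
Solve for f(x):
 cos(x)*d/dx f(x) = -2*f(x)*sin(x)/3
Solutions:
 f(x) = C1*cos(x)^(2/3)


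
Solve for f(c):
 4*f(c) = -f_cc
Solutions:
 f(c) = C1*sin(2*c) + C2*cos(2*c)


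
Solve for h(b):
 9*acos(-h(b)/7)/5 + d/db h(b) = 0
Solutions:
 Integral(1/acos(-_y/7), (_y, h(b))) = C1 - 9*b/5


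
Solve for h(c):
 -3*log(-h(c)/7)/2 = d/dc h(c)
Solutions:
 2*Integral(1/(log(-_y) - log(7)), (_y, h(c)))/3 = C1 - c


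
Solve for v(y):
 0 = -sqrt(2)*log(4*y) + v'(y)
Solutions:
 v(y) = C1 + sqrt(2)*y*log(y) - sqrt(2)*y + 2*sqrt(2)*y*log(2)


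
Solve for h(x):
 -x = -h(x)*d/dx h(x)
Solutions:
 h(x) = -sqrt(C1 + x^2)
 h(x) = sqrt(C1 + x^2)


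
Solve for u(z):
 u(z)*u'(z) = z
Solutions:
 u(z) = -sqrt(C1 + z^2)
 u(z) = sqrt(C1 + z^2)


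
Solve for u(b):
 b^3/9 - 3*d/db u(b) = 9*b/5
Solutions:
 u(b) = C1 + b^4/108 - 3*b^2/10


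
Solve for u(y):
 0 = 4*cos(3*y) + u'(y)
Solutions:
 u(y) = C1 - 4*sin(3*y)/3


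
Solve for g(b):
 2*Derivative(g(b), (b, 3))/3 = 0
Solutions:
 g(b) = C1 + C2*b + C3*b^2


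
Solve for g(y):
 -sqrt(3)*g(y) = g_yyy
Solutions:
 g(y) = C3*exp(-3^(1/6)*y) + (C1*sin(3^(2/3)*y/2) + C2*cos(3^(2/3)*y/2))*exp(3^(1/6)*y/2)


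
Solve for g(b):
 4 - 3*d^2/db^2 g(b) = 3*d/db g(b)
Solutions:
 g(b) = C1 + C2*exp(-b) + 4*b/3


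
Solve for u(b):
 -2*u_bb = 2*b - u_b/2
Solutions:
 u(b) = C1 + C2*exp(b/4) + 2*b^2 + 16*b


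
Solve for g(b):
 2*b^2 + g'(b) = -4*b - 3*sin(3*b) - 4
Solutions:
 g(b) = C1 - 2*b^3/3 - 2*b^2 - 4*b + cos(3*b)


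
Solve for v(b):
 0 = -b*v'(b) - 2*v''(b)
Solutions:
 v(b) = C1 + C2*erf(b/2)


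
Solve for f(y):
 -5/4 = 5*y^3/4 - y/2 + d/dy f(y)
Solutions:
 f(y) = C1 - 5*y^4/16 + y^2/4 - 5*y/4


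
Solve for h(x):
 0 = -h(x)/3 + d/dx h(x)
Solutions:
 h(x) = C1*exp(x/3)


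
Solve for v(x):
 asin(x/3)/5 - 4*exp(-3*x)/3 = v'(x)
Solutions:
 v(x) = C1 + x*asin(x/3)/5 + sqrt(9 - x^2)/5 + 4*exp(-3*x)/9


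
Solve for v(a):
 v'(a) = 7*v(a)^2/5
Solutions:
 v(a) = -5/(C1 + 7*a)


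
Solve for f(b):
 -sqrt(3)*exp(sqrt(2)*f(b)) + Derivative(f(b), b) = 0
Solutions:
 f(b) = sqrt(2)*(2*log(-1/(C1 + sqrt(3)*b)) - log(2))/4


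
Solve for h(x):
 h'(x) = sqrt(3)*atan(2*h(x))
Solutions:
 Integral(1/atan(2*_y), (_y, h(x))) = C1 + sqrt(3)*x


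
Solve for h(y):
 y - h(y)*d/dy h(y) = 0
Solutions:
 h(y) = -sqrt(C1 + y^2)
 h(y) = sqrt(C1 + y^2)


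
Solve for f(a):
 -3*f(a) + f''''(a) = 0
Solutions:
 f(a) = C1*exp(-3^(1/4)*a) + C2*exp(3^(1/4)*a) + C3*sin(3^(1/4)*a) + C4*cos(3^(1/4)*a)


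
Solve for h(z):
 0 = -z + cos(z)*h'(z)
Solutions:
 h(z) = C1 + Integral(z/cos(z), z)


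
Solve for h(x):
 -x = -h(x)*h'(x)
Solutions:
 h(x) = -sqrt(C1 + x^2)
 h(x) = sqrt(C1 + x^2)


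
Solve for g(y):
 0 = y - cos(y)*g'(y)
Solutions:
 g(y) = C1 + Integral(y/cos(y), y)


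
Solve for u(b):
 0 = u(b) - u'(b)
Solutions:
 u(b) = C1*exp(b)


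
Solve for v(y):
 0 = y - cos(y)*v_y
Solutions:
 v(y) = C1 + Integral(y/cos(y), y)


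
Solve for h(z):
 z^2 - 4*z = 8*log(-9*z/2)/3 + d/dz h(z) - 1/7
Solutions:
 h(z) = C1 + z^3/3 - 2*z^2 - 8*z*log(-z)/3 + z*(-6*log(3) + 2*log(6)/3 + 2*log(2) + 59/21)


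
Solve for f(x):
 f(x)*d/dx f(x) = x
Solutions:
 f(x) = -sqrt(C1 + x^2)
 f(x) = sqrt(C1 + x^2)


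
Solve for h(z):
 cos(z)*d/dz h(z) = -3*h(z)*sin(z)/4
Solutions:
 h(z) = C1*cos(z)^(3/4)


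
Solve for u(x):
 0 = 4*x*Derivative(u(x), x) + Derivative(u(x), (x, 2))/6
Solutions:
 u(x) = C1 + C2*erf(2*sqrt(3)*x)


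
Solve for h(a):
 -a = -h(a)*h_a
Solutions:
 h(a) = -sqrt(C1 + a^2)
 h(a) = sqrt(C1 + a^2)


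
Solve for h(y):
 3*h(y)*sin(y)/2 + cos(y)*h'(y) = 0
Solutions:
 h(y) = C1*cos(y)^(3/2)


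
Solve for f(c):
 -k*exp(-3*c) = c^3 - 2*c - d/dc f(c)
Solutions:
 f(c) = C1 + c^4/4 - c^2 - k*exp(-3*c)/3


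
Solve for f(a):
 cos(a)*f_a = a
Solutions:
 f(a) = C1 + Integral(a/cos(a), a)


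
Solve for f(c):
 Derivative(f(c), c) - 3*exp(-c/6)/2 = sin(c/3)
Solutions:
 f(c) = C1 - 3*cos(c/3) - 9*exp(-c/6)


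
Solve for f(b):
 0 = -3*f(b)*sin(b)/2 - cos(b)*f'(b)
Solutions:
 f(b) = C1*cos(b)^(3/2)


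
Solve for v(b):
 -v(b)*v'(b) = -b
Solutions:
 v(b) = -sqrt(C1 + b^2)
 v(b) = sqrt(C1 + b^2)


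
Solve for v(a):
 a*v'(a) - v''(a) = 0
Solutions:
 v(a) = C1 + C2*erfi(sqrt(2)*a/2)


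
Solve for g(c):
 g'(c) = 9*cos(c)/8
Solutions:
 g(c) = C1 + 9*sin(c)/8


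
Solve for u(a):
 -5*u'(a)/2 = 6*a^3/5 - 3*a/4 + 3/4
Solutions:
 u(a) = C1 - 3*a^4/25 + 3*a^2/20 - 3*a/10


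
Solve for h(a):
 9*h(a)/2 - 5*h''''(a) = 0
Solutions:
 h(a) = C1*exp(-10^(3/4)*sqrt(3)*a/10) + C2*exp(10^(3/4)*sqrt(3)*a/10) + C3*sin(10^(3/4)*sqrt(3)*a/10) + C4*cos(10^(3/4)*sqrt(3)*a/10)


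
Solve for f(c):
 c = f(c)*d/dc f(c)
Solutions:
 f(c) = -sqrt(C1 + c^2)
 f(c) = sqrt(C1 + c^2)


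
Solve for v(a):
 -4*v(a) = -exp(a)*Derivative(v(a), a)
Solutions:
 v(a) = C1*exp(-4*exp(-a))


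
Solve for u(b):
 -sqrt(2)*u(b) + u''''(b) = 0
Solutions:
 u(b) = C1*exp(-2^(1/8)*b) + C2*exp(2^(1/8)*b) + C3*sin(2^(1/8)*b) + C4*cos(2^(1/8)*b)


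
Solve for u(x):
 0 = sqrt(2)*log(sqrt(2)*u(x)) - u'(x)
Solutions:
 -sqrt(2)*Integral(1/(2*log(_y) + log(2)), (_y, u(x))) = C1 - x


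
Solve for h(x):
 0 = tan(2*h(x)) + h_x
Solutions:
 h(x) = -asin(C1*exp(-2*x))/2 + pi/2
 h(x) = asin(C1*exp(-2*x))/2


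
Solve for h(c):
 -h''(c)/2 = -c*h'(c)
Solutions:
 h(c) = C1 + C2*erfi(c)


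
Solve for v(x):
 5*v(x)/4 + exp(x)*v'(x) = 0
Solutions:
 v(x) = C1*exp(5*exp(-x)/4)


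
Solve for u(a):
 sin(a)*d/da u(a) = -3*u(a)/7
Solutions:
 u(a) = C1*(cos(a) + 1)^(3/14)/(cos(a) - 1)^(3/14)


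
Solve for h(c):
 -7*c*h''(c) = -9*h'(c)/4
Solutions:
 h(c) = C1 + C2*c^(37/28)


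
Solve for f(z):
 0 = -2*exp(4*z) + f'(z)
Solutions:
 f(z) = C1 + exp(4*z)/2


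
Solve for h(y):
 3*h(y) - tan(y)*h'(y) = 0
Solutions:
 h(y) = C1*sin(y)^3


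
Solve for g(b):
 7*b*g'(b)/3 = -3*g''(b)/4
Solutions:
 g(b) = C1 + C2*erf(sqrt(14)*b/3)


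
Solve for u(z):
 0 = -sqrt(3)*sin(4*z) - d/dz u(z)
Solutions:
 u(z) = C1 + sqrt(3)*cos(4*z)/4


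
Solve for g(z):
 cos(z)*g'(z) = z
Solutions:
 g(z) = C1 + Integral(z/cos(z), z)


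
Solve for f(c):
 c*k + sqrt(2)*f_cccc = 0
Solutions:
 f(c) = C1 + C2*c + C3*c^2 + C4*c^3 - sqrt(2)*c^5*k/240


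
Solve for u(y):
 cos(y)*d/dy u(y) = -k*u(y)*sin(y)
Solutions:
 u(y) = C1*exp(k*log(cos(y)))


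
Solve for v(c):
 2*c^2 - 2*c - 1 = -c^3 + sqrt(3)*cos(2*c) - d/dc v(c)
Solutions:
 v(c) = C1 - c^4/4 - 2*c^3/3 + c^2 + c + sqrt(3)*sin(2*c)/2


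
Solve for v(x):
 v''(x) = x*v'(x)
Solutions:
 v(x) = C1 + C2*erfi(sqrt(2)*x/2)


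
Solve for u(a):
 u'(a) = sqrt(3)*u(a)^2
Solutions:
 u(a) = -1/(C1 + sqrt(3)*a)


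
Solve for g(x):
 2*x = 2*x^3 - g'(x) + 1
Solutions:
 g(x) = C1 + x^4/2 - x^2 + x


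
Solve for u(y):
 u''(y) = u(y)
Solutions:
 u(y) = C1*exp(-y) + C2*exp(y)


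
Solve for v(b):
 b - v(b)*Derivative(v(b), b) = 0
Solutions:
 v(b) = -sqrt(C1 + b^2)
 v(b) = sqrt(C1 + b^2)


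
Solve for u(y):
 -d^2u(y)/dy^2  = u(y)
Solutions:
 u(y) = C1*sin(y) + C2*cos(y)


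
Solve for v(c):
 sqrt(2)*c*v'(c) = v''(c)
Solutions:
 v(c) = C1 + C2*erfi(2^(3/4)*c/2)


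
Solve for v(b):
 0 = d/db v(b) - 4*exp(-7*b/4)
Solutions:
 v(b) = C1 - 16*exp(-7*b/4)/7


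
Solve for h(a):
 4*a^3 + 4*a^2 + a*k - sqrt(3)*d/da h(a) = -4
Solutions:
 h(a) = C1 + sqrt(3)*a^4/3 + 4*sqrt(3)*a^3/9 + sqrt(3)*a^2*k/6 + 4*sqrt(3)*a/3


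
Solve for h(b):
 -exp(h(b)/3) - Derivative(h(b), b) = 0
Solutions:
 h(b) = 3*log(1/(C1 + b)) + 3*log(3)


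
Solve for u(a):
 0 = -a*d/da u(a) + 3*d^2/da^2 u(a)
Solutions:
 u(a) = C1 + C2*erfi(sqrt(6)*a/6)


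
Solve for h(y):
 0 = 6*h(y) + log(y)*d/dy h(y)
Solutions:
 h(y) = C1*exp(-6*li(y))


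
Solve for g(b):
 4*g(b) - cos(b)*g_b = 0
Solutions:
 g(b) = C1*(sin(b)^2 + 2*sin(b) + 1)/(sin(b)^2 - 2*sin(b) + 1)


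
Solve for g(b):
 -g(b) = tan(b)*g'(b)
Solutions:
 g(b) = C1/sin(b)


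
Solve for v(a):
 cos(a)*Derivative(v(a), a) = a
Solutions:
 v(a) = C1 + Integral(a/cos(a), a)


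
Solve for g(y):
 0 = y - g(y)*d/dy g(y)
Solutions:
 g(y) = -sqrt(C1 + y^2)
 g(y) = sqrt(C1 + y^2)


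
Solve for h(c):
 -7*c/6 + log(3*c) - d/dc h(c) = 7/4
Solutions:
 h(c) = C1 - 7*c^2/12 + c*log(c) - 11*c/4 + c*log(3)


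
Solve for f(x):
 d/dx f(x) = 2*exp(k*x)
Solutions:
 f(x) = C1 + 2*exp(k*x)/k


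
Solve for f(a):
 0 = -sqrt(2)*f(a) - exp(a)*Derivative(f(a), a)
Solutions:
 f(a) = C1*exp(sqrt(2)*exp(-a))


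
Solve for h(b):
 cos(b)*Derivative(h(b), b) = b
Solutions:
 h(b) = C1 + Integral(b/cos(b), b)


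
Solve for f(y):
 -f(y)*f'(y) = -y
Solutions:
 f(y) = -sqrt(C1 + y^2)
 f(y) = sqrt(C1 + y^2)


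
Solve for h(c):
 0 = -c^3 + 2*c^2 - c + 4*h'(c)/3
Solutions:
 h(c) = C1 + 3*c^4/16 - c^3/2 + 3*c^2/8


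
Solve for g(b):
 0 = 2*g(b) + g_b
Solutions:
 g(b) = C1*exp(-2*b)


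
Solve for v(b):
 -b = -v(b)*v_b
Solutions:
 v(b) = -sqrt(C1 + b^2)
 v(b) = sqrt(C1 + b^2)


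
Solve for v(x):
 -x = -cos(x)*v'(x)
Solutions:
 v(x) = C1 + Integral(x/cos(x), x)


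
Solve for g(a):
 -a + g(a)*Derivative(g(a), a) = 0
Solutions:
 g(a) = -sqrt(C1 + a^2)
 g(a) = sqrt(C1 + a^2)


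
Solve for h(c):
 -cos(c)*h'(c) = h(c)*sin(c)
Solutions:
 h(c) = C1*cos(c)


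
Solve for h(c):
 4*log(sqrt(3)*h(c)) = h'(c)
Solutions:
 -Integral(1/(2*log(_y) + log(3)), (_y, h(c)))/2 = C1 - c


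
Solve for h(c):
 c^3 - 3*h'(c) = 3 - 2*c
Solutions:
 h(c) = C1 + c^4/12 + c^2/3 - c


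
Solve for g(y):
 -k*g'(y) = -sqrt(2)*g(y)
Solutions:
 g(y) = C1*exp(sqrt(2)*y/k)


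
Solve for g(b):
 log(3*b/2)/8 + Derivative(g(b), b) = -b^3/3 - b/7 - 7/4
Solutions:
 g(b) = C1 - b^4/12 - b^2/14 - b*log(b)/8 - 13*b/8 - b*log(3)/8 + b*log(2)/8


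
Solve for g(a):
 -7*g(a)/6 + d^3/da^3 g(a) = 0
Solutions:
 g(a) = C3*exp(6^(2/3)*7^(1/3)*a/6) + (C1*sin(2^(2/3)*3^(1/6)*7^(1/3)*a/4) + C2*cos(2^(2/3)*3^(1/6)*7^(1/3)*a/4))*exp(-6^(2/3)*7^(1/3)*a/12)


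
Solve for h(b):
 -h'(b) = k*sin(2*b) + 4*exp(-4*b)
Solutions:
 h(b) = C1 + k*cos(2*b)/2 + exp(-4*b)


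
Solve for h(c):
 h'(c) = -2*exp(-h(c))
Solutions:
 h(c) = log(C1 - 2*c)


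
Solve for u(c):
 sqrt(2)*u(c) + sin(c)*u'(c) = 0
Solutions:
 u(c) = C1*(cos(c) + 1)^(sqrt(2)/2)/(cos(c) - 1)^(sqrt(2)/2)


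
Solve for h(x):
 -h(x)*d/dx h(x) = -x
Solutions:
 h(x) = -sqrt(C1 + x^2)
 h(x) = sqrt(C1 + x^2)


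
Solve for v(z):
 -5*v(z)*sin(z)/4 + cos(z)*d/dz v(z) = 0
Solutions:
 v(z) = C1/cos(z)^(5/4)


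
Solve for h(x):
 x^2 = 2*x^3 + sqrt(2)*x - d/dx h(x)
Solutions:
 h(x) = C1 + x^4/2 - x^3/3 + sqrt(2)*x^2/2


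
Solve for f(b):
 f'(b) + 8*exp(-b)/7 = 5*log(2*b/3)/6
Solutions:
 f(b) = C1 + 5*b*log(b)/6 + 5*b*(-log(3) - 1 + log(2))/6 + 8*exp(-b)/7


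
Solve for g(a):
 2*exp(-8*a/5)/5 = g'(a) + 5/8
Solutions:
 g(a) = C1 - 5*a/8 - exp(-8*a/5)/4


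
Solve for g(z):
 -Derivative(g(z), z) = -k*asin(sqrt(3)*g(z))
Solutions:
 Integral(1/asin(sqrt(3)*_y), (_y, g(z))) = C1 + k*z


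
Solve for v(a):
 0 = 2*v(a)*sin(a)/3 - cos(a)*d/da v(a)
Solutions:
 v(a) = C1/cos(a)^(2/3)


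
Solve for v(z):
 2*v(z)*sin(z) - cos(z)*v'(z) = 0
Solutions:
 v(z) = C1/cos(z)^2


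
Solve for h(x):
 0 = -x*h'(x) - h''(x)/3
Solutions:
 h(x) = C1 + C2*erf(sqrt(6)*x/2)


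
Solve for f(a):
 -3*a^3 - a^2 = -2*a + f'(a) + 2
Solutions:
 f(a) = C1 - 3*a^4/4 - a^3/3 + a^2 - 2*a


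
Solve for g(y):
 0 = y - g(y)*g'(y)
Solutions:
 g(y) = -sqrt(C1 + y^2)
 g(y) = sqrt(C1 + y^2)


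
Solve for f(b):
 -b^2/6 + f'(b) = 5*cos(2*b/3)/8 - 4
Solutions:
 f(b) = C1 + b^3/18 - 4*b + 15*sin(2*b/3)/16


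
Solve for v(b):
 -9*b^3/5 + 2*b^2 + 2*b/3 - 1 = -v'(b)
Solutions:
 v(b) = C1 + 9*b^4/20 - 2*b^3/3 - b^2/3 + b


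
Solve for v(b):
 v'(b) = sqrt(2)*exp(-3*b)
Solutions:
 v(b) = C1 - sqrt(2)*exp(-3*b)/3


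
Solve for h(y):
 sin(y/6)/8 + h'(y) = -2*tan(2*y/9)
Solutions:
 h(y) = C1 + 9*log(cos(2*y/9)) + 3*cos(y/6)/4


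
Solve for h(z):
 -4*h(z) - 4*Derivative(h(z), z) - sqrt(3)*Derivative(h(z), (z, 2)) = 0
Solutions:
 h(z) = (C1*sin(2*sqrt(3)*z*sqrt(-1 + sqrt(3))/3) + C2*cos(2*sqrt(3)*z*sqrt(-1 + sqrt(3))/3))*exp(-2*sqrt(3)*z/3)


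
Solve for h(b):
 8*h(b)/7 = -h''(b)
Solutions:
 h(b) = C1*sin(2*sqrt(14)*b/7) + C2*cos(2*sqrt(14)*b/7)


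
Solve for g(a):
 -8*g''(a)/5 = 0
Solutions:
 g(a) = C1 + C2*a


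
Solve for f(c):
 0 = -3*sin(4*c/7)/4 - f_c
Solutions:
 f(c) = C1 + 21*cos(4*c/7)/16


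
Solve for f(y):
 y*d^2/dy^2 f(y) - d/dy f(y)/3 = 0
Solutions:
 f(y) = C1 + C2*y^(4/3)


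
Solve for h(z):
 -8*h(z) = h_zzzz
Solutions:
 h(z) = (C1*sin(2^(1/4)*z) + C2*cos(2^(1/4)*z))*exp(-2^(1/4)*z) + (C3*sin(2^(1/4)*z) + C4*cos(2^(1/4)*z))*exp(2^(1/4)*z)


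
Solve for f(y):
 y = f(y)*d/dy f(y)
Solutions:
 f(y) = -sqrt(C1 + y^2)
 f(y) = sqrt(C1 + y^2)


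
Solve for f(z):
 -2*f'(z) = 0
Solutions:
 f(z) = C1


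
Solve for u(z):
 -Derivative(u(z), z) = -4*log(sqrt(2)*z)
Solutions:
 u(z) = C1 + 4*z*log(z) - 4*z + z*log(4)


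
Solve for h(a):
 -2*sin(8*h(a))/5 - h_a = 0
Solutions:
 2*a/5 + log(cos(8*h(a)) - 1)/16 - log(cos(8*h(a)) + 1)/16 = C1


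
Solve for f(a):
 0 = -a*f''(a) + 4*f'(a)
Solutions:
 f(a) = C1 + C2*a^5


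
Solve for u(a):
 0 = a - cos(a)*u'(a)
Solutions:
 u(a) = C1 + Integral(a/cos(a), a)


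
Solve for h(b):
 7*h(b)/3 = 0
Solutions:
 h(b) = 0


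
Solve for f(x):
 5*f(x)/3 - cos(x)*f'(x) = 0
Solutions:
 f(x) = C1*(sin(x) + 1)^(5/6)/(sin(x) - 1)^(5/6)


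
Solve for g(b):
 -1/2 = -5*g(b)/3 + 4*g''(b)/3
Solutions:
 g(b) = C1*exp(-sqrt(5)*b/2) + C2*exp(sqrt(5)*b/2) + 3/10


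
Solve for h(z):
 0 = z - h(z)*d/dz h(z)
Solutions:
 h(z) = -sqrt(C1 + z^2)
 h(z) = sqrt(C1 + z^2)


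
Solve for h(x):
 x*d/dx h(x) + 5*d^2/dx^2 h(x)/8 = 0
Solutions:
 h(x) = C1 + C2*erf(2*sqrt(5)*x/5)


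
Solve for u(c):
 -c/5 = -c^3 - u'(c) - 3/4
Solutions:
 u(c) = C1 - c^4/4 + c^2/10 - 3*c/4


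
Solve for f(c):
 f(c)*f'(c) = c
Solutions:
 f(c) = -sqrt(C1 + c^2)
 f(c) = sqrt(C1 + c^2)


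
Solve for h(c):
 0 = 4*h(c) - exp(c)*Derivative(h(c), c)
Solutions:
 h(c) = C1*exp(-4*exp(-c))


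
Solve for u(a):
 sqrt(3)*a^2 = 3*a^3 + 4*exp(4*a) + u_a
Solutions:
 u(a) = C1 - 3*a^4/4 + sqrt(3)*a^3/3 - exp(4*a)


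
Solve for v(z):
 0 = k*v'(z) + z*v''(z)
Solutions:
 v(z) = C1 + z^(1 - re(k))*(C2*sin(log(z)*Abs(im(k))) + C3*cos(log(z)*im(k)))


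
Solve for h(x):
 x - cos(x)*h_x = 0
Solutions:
 h(x) = C1 + Integral(x/cos(x), x)


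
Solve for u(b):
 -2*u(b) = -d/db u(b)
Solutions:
 u(b) = C1*exp(2*b)


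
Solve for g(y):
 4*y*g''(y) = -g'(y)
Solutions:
 g(y) = C1 + C2*y^(3/4)


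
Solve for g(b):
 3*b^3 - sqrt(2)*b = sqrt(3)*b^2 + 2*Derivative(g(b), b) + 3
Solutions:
 g(b) = C1 + 3*b^4/8 - sqrt(3)*b^3/6 - sqrt(2)*b^2/4 - 3*b/2


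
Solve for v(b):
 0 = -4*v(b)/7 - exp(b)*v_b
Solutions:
 v(b) = C1*exp(4*exp(-b)/7)


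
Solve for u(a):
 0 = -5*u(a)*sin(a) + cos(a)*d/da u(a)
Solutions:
 u(a) = C1/cos(a)^5


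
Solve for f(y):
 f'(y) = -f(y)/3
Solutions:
 f(y) = C1*exp(-y/3)


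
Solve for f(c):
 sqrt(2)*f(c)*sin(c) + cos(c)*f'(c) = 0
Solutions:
 f(c) = C1*cos(c)^(sqrt(2))


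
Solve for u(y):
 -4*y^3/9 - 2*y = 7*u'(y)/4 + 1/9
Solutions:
 u(y) = C1 - 4*y^4/63 - 4*y^2/7 - 4*y/63


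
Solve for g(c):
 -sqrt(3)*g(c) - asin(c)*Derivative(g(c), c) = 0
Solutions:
 g(c) = C1*exp(-sqrt(3)*Integral(1/asin(c), c))


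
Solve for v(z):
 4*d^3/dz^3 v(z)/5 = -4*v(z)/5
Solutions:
 v(z) = C3*exp(-z) + (C1*sin(sqrt(3)*z/2) + C2*cos(sqrt(3)*z/2))*exp(z/2)


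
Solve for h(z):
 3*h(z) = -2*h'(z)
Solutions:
 h(z) = C1*exp(-3*z/2)


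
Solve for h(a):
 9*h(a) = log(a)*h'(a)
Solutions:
 h(a) = C1*exp(9*li(a))


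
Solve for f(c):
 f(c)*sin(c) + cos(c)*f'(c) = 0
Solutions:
 f(c) = C1*cos(c)


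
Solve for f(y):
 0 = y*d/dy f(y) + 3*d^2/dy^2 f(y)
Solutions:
 f(y) = C1 + C2*erf(sqrt(6)*y/6)


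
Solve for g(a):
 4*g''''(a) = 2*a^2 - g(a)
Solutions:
 g(a) = 2*a^2 + (C1*sin(a/2) + C2*cos(a/2))*exp(-a/2) + (C3*sin(a/2) + C4*cos(a/2))*exp(a/2)


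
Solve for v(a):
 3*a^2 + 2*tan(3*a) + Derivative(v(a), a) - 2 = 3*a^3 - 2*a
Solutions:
 v(a) = C1 + 3*a^4/4 - a^3 - a^2 + 2*a + 2*log(cos(3*a))/3


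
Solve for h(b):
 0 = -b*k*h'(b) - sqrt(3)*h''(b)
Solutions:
 h(b) = Piecewise((-sqrt(2)*3^(1/4)*sqrt(pi)*C1*erf(sqrt(2)*3^(3/4)*b*sqrt(k)/6)/(2*sqrt(k)) - C2, (k > 0) | (k < 0)), (-C1*b - C2, True))


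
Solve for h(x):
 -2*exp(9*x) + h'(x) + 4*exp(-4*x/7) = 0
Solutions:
 h(x) = C1 + 2*exp(9*x)/9 + 7*exp(-4*x/7)


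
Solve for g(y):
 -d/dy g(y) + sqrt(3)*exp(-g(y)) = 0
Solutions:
 g(y) = log(C1 + sqrt(3)*y)


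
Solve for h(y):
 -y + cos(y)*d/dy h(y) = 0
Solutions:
 h(y) = C1 + Integral(y/cos(y), y)


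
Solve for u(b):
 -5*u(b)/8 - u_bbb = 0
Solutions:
 u(b) = C3*exp(-5^(1/3)*b/2) + (C1*sin(sqrt(3)*5^(1/3)*b/4) + C2*cos(sqrt(3)*5^(1/3)*b/4))*exp(5^(1/3)*b/4)


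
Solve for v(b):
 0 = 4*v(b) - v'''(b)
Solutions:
 v(b) = C3*exp(2^(2/3)*b) + (C1*sin(2^(2/3)*sqrt(3)*b/2) + C2*cos(2^(2/3)*sqrt(3)*b/2))*exp(-2^(2/3)*b/2)


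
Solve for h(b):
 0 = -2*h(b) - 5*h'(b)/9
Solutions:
 h(b) = C1*exp(-18*b/5)


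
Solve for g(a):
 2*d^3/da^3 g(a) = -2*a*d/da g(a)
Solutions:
 g(a) = C1 + Integral(C2*airyai(-a) + C3*airybi(-a), a)


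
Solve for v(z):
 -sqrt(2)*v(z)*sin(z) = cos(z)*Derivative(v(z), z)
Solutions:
 v(z) = C1*cos(z)^(sqrt(2))


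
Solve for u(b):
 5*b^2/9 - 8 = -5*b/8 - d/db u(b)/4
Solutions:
 u(b) = C1 - 20*b^3/27 - 5*b^2/4 + 32*b


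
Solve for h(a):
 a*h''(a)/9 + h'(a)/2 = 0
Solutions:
 h(a) = C1 + C2/a^(7/2)


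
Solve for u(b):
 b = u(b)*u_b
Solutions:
 u(b) = -sqrt(C1 + b^2)
 u(b) = sqrt(C1 + b^2)


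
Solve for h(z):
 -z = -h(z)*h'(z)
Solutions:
 h(z) = -sqrt(C1 + z^2)
 h(z) = sqrt(C1 + z^2)


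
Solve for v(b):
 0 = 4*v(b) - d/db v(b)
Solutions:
 v(b) = C1*exp(4*b)


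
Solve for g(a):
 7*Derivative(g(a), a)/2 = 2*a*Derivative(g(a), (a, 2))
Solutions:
 g(a) = C1 + C2*a^(11/4)


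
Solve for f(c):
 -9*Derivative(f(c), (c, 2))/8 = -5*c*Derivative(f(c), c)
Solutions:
 f(c) = C1 + C2*erfi(2*sqrt(5)*c/3)


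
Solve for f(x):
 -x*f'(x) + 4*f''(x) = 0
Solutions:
 f(x) = C1 + C2*erfi(sqrt(2)*x/4)


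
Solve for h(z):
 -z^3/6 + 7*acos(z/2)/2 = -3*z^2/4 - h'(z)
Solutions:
 h(z) = C1 + z^4/24 - z^3/4 - 7*z*acos(z/2)/2 + 7*sqrt(4 - z^2)/2


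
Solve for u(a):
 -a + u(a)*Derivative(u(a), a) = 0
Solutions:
 u(a) = -sqrt(C1 + a^2)
 u(a) = sqrt(C1 + a^2)


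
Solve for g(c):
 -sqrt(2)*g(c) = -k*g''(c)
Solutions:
 g(c) = C1*exp(-2^(1/4)*c*sqrt(1/k)) + C2*exp(2^(1/4)*c*sqrt(1/k))


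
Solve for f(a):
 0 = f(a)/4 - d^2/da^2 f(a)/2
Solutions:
 f(a) = C1*exp(-sqrt(2)*a/2) + C2*exp(sqrt(2)*a/2)


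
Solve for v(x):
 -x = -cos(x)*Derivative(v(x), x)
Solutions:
 v(x) = C1 + Integral(x/cos(x), x)


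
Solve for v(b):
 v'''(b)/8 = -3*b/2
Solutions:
 v(b) = C1 + C2*b + C3*b^2 - b^4/2


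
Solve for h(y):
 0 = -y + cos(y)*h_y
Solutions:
 h(y) = C1 + Integral(y/cos(y), y)


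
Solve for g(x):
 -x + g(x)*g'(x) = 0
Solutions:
 g(x) = -sqrt(C1 + x^2)
 g(x) = sqrt(C1 + x^2)


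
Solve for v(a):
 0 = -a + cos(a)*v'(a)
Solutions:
 v(a) = C1 + Integral(a/cos(a), a)


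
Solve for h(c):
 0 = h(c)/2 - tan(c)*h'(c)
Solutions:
 h(c) = C1*sqrt(sin(c))


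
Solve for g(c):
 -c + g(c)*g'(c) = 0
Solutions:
 g(c) = -sqrt(C1 + c^2)
 g(c) = sqrt(C1 + c^2)


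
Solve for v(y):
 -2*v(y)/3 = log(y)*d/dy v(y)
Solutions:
 v(y) = C1*exp(-2*li(y)/3)


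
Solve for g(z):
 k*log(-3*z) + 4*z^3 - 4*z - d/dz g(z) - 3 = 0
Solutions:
 g(z) = C1 + k*z*log(-z) + z^4 - 2*z^2 + z*(-k + k*log(3) - 3)


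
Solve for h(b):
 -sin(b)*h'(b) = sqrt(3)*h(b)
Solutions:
 h(b) = C1*(cos(b) + 1)^(sqrt(3)/2)/(cos(b) - 1)^(sqrt(3)/2)


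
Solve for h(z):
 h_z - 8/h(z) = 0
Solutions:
 h(z) = -sqrt(C1 + 16*z)
 h(z) = sqrt(C1 + 16*z)


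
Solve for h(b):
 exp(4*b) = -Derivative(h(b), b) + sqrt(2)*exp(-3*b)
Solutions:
 h(b) = C1 - exp(4*b)/4 - sqrt(2)*exp(-3*b)/3


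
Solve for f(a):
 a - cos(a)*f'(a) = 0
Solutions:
 f(a) = C1 + Integral(a/cos(a), a)


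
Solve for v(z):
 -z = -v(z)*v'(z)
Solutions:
 v(z) = -sqrt(C1 + z^2)
 v(z) = sqrt(C1 + z^2)


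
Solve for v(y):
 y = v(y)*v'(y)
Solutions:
 v(y) = -sqrt(C1 + y^2)
 v(y) = sqrt(C1 + y^2)


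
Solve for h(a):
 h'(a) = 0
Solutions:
 h(a) = C1


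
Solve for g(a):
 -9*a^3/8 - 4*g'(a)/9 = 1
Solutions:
 g(a) = C1 - 81*a^4/128 - 9*a/4


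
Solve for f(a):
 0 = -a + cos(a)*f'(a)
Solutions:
 f(a) = C1 + Integral(a/cos(a), a)


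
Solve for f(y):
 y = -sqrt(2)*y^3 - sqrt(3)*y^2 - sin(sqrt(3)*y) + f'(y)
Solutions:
 f(y) = C1 + sqrt(2)*y^4/4 + sqrt(3)*y^3/3 + y^2/2 - sqrt(3)*cos(sqrt(3)*y)/3


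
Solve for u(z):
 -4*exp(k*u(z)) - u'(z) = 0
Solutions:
 u(z) = Piecewise((log(1/(C1*k + 4*k*z))/k, Ne(k, 0)), (nan, True))
 u(z) = Piecewise((C1 - 4*z, Eq(k, 0)), (nan, True))


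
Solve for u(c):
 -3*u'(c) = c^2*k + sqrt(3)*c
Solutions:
 u(c) = C1 - c^3*k/9 - sqrt(3)*c^2/6


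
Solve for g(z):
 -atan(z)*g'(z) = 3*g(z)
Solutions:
 g(z) = C1*exp(-3*Integral(1/atan(z), z))


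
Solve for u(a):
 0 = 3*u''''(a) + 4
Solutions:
 u(a) = C1 + C2*a + C3*a^2 + C4*a^3 - a^4/18


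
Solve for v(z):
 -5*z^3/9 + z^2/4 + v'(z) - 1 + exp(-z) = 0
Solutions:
 v(z) = C1 + 5*z^4/36 - z^3/12 + z + exp(-z)


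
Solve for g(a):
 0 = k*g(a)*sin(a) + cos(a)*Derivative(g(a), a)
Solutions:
 g(a) = C1*exp(k*log(cos(a)))


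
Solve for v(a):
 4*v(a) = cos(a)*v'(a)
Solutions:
 v(a) = C1*(sin(a)^2 + 2*sin(a) + 1)/(sin(a)^2 - 2*sin(a) + 1)


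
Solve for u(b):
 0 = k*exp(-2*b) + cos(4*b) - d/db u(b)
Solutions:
 u(b) = C1 - k*exp(-2*b)/2 + sin(4*b)/4


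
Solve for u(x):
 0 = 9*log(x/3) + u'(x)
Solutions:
 u(x) = C1 - 9*x*log(x) + 9*x + x*log(19683)


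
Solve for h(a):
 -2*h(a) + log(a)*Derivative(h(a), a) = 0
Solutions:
 h(a) = C1*exp(2*li(a))


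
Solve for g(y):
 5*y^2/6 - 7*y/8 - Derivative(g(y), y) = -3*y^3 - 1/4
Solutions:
 g(y) = C1 + 3*y^4/4 + 5*y^3/18 - 7*y^2/16 + y/4


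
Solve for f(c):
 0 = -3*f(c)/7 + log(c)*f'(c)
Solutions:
 f(c) = C1*exp(3*li(c)/7)


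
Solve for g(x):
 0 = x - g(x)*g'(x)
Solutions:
 g(x) = -sqrt(C1 + x^2)
 g(x) = sqrt(C1 + x^2)


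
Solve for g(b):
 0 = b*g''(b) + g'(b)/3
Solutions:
 g(b) = C1 + C2*b^(2/3)


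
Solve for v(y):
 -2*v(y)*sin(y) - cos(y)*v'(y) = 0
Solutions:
 v(y) = C1*cos(y)^2


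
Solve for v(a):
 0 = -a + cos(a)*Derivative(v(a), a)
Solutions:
 v(a) = C1 + Integral(a/cos(a), a)


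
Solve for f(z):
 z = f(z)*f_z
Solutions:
 f(z) = -sqrt(C1 + z^2)
 f(z) = sqrt(C1 + z^2)


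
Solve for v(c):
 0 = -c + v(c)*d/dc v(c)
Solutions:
 v(c) = -sqrt(C1 + c^2)
 v(c) = sqrt(C1 + c^2)


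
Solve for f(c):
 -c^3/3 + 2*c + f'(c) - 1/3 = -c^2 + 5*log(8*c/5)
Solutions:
 f(c) = C1 + c^4/12 - c^3/3 - c^2 + 5*c*log(c) - 14*c/3 + c*log(32768/3125)


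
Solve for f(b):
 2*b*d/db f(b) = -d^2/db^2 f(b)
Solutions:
 f(b) = C1 + C2*erf(b)


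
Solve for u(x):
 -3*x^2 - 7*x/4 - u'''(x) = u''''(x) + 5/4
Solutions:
 u(x) = C1 + C2*x + C3*x^2 + C4*exp(-x) - x^5/20 + 17*x^4/96 - 11*x^3/12


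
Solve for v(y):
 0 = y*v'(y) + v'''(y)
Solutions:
 v(y) = C1 + Integral(C2*airyai(-y) + C3*airybi(-y), y)


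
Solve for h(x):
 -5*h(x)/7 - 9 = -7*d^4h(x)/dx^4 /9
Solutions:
 h(x) = C1*exp(-sqrt(21)*5^(1/4)*x/7) + C2*exp(sqrt(21)*5^(1/4)*x/7) + C3*sin(sqrt(21)*5^(1/4)*x/7) + C4*cos(sqrt(21)*5^(1/4)*x/7) - 63/5


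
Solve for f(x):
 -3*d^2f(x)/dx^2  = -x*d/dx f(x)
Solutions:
 f(x) = C1 + C2*erfi(sqrt(6)*x/6)


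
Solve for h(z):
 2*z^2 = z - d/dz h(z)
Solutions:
 h(z) = C1 - 2*z^3/3 + z^2/2


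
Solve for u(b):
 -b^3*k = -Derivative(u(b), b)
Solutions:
 u(b) = C1 + b^4*k/4


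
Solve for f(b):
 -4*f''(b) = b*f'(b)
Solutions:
 f(b) = C1 + C2*erf(sqrt(2)*b/4)


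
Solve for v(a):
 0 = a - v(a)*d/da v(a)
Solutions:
 v(a) = -sqrt(C1 + a^2)
 v(a) = sqrt(C1 + a^2)


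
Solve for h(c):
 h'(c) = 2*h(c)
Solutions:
 h(c) = C1*exp(2*c)


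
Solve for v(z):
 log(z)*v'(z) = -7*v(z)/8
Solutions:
 v(z) = C1*exp(-7*li(z)/8)


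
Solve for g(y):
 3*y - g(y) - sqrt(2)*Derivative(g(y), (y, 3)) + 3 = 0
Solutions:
 g(y) = C3*exp(-2^(5/6)*y/2) + 3*y + (C1*sin(2^(5/6)*sqrt(3)*y/4) + C2*cos(2^(5/6)*sqrt(3)*y/4))*exp(2^(5/6)*y/4) + 3
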